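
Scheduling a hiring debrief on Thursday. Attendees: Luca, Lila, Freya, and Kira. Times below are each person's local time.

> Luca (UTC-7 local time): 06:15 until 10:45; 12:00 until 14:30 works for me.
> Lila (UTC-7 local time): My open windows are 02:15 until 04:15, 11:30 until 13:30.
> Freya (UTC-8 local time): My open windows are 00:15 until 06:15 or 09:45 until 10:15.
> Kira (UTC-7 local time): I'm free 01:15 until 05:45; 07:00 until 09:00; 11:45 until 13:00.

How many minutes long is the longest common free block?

Luca in UTC: 13:15-17:45, 19:00-21:30 (add 7h to convert from UTC-7).
Lila in UTC: 09:15-11:15, 18:30-20:30 (add 7h to convert from UTC-7).
Freya in UTC: 08:15-14:15, 17:45-18:15 (add 8h to convert from UTC-8).
Kira in UTC: 08:15-12:45, 14:00-16:00, 18:45-20:00 (add 7h to convert from UTC-7).
Luca ∩ Lila: 19:00-20:30.
Luca ∩ Lila ∩ Freya: ∅.
Luca ∩ Lila ∩ Freya ∩ Kira: ∅.
There is no time when everyone is free.
No common window exists, so the longest block is 0 minutes.

0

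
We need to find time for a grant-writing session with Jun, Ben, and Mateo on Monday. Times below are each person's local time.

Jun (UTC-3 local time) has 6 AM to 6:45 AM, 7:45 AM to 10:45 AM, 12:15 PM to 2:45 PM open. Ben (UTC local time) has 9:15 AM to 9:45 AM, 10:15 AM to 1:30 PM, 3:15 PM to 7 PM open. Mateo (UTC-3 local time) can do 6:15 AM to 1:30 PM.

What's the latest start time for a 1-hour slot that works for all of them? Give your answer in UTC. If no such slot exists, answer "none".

15:30

Jun in UTC: 09:00-09:45, 10:45-13:45, 15:15-17:45 (add 3h to convert from UTC-3).
Ben in UTC: 09:15-09:45, 10:15-13:30, 15:15-19:00.
Mateo in UTC: 09:15-16:30 (add 3h to convert from UTC-3).
Jun ∩ Ben: 09:15-09:45, 10:45-13:30, 15:15-17:45.
Jun ∩ Ben ∩ Mateo: 09:15-09:45, 10:45-13:30, 15:15-16:30.
The last common window of at least 60 minutes is 15:15-16:30; a 60-minute meeting can start as late as 15:30 and still end by 16:30.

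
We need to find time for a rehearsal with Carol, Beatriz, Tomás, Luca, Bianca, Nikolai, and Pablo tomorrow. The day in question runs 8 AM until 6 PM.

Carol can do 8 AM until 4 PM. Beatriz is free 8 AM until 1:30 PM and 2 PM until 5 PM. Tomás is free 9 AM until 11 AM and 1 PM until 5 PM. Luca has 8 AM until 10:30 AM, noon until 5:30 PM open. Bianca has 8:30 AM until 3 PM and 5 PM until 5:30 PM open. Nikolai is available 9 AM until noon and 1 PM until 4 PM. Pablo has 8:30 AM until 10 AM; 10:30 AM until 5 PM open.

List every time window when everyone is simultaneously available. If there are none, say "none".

09:00-10:00, 13:00-13:30, 14:00-15:00

Carol ∩ Beatriz: 08:00-13:30, 14:00-16:00.
Carol ∩ Beatriz ∩ Tomás: 09:00-11:00, 13:00-13:30, 14:00-16:00.
Carol ∩ Beatriz ∩ Tomás ∩ Luca: 09:00-10:30, 13:00-13:30, 14:00-16:00.
Carol ∩ Beatriz ∩ Tomás ∩ Luca ∩ Bianca: 09:00-10:30, 13:00-13:30, 14:00-15:00.
Carol ∩ Beatriz ∩ Tomás ∩ Luca ∩ Bianca ∩ Nikolai: 09:00-10:30, 13:00-13:30, 14:00-15:00.
Carol ∩ Beatriz ∩ Tomás ∩ Luca ∩ Bianca ∩ Nikolai ∩ Pablo: 09:00-10:00, 13:00-13:30, 14:00-15:00.
Those are the intersection windows.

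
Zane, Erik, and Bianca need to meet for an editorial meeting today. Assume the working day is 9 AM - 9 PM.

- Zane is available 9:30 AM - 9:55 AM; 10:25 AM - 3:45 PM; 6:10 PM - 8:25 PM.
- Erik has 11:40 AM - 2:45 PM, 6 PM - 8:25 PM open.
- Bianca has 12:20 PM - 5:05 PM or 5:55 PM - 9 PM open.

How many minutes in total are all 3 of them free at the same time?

Zane ∩ Erik: 11:40-14:45, 18:10-20:25.
Zane ∩ Erik ∩ Bianca: 12:20-14:45, 18:10-20:25.
Summing the common windows: 145 + 135 = 280 minutes.

280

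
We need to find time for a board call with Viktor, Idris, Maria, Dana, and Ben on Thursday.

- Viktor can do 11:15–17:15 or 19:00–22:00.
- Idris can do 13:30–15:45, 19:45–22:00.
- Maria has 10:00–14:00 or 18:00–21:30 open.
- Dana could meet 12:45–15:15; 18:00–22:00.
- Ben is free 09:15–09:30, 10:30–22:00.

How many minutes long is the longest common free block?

Viktor ∩ Idris: 13:30-15:45, 19:45-22:00.
Viktor ∩ Idris ∩ Maria: 13:30-14:00, 19:45-21:30.
Viktor ∩ Idris ∩ Maria ∩ Dana: 13:30-14:00, 19:45-21:30.
Viktor ∩ Idris ∩ Maria ∩ Dana ∩ Ben: 13:30-14:00, 19:45-21:30.
The longest is 19:45-21:30 at 105 minutes.

105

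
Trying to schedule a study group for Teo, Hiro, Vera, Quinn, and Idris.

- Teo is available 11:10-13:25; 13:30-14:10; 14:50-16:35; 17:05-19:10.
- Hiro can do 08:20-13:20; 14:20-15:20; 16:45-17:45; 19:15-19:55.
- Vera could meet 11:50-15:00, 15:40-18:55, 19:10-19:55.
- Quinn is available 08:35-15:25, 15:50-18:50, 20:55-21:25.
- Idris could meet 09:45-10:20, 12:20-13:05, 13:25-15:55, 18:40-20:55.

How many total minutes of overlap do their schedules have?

55

Teo ∩ Hiro: 11:10-13:20, 14:50-15:20, 17:05-17:45.
Teo ∩ Hiro ∩ Vera: 11:50-13:20, 14:50-15:00, 17:05-17:45.
Teo ∩ Hiro ∩ Vera ∩ Quinn: 11:50-13:20, 14:50-15:00, 17:05-17:45.
Teo ∩ Hiro ∩ Vera ∩ Quinn ∩ Idris: 12:20-13:05, 14:50-15:00.
Summing the common windows: 45 + 10 = 55 minutes.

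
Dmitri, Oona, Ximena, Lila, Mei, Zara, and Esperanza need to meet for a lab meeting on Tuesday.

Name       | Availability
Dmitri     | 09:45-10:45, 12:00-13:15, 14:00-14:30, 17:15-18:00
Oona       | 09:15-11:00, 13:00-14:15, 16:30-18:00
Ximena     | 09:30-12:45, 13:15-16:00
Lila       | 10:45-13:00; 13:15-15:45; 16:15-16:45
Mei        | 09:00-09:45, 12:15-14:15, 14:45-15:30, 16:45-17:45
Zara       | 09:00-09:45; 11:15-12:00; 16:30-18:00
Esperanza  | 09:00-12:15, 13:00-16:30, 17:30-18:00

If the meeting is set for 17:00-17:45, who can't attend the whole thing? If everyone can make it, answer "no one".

Dmitri: not fully free for 17:00-17:45. Oona: free for 17:00-17:45. Ximena: not fully free for 17:00-17:45. Lila: not fully free for 17:00-17:45. Mei: free for 17:00-17:45. Zara: free for 17:00-17:45. Esperanza: not fully free for 17:00-17:45.

Dmitri, Esperanza, Lila, Ximena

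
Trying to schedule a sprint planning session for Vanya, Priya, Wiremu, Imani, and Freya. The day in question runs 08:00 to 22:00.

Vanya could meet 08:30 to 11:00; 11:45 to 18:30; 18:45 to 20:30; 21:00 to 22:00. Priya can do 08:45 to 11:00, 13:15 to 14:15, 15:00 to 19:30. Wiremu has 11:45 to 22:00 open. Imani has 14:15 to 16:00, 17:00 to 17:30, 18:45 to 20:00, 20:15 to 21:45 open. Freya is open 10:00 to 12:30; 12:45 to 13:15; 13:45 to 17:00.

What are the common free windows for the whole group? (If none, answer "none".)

15:00-16:00

Vanya ∩ Priya: 08:45-11:00, 13:15-14:15, 15:00-18:30, 18:45-19:30.
Vanya ∩ Priya ∩ Wiremu: 13:15-14:15, 15:00-18:30, 18:45-19:30.
Vanya ∩ Priya ∩ Wiremu ∩ Imani: 15:00-16:00, 17:00-17:30, 18:45-19:30.
Vanya ∩ Priya ∩ Wiremu ∩ Imani ∩ Freya: 15:00-16:00.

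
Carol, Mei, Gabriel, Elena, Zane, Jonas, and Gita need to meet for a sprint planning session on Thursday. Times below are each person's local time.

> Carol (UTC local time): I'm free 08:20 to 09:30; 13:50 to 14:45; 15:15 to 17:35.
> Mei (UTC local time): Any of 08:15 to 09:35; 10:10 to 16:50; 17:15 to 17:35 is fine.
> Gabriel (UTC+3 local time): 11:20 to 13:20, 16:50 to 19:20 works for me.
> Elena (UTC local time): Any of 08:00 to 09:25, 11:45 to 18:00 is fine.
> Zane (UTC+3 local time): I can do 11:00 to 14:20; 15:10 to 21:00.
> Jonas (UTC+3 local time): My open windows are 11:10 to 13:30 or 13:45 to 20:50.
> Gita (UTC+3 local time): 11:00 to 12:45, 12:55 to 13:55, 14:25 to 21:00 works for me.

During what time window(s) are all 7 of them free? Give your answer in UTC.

Carol in UTC: 08:20-09:30, 13:50-14:45, 15:15-17:35.
Mei in UTC: 08:15-09:35, 10:10-16:50, 17:15-17:35.
Gabriel in UTC: 08:20-10:20, 13:50-16:20 (subtract 3h to convert from UTC+3).
Elena in UTC: 08:00-09:25, 11:45-18:00.
Zane in UTC: 08:00-11:20, 12:10-18:00 (subtract 3h to convert from UTC+3).
Jonas in UTC: 08:10-10:30, 10:45-17:50 (subtract 3h to convert from UTC+3).
Gita in UTC: 08:00-09:45, 09:55-10:55, 11:25-18:00 (subtract 3h to convert from UTC+3).
Carol ∩ Mei: 08:20-09:30, 13:50-14:45, 15:15-16:50, 17:15-17:35.
Carol ∩ Mei ∩ Gabriel: 08:20-09:30, 13:50-14:45, 15:15-16:20.
Carol ∩ Mei ∩ Gabriel ∩ Elena: 08:20-09:25, 13:50-14:45, 15:15-16:20.
Carol ∩ Mei ∩ Gabriel ∩ Elena ∩ Zane: 08:20-09:25, 13:50-14:45, 15:15-16:20.
Carol ∩ Mei ∩ Gabriel ∩ Elena ∩ Zane ∩ Jonas: 08:20-09:25, 13:50-14:45, 15:15-16:20.
Carol ∩ Mei ∩ Gabriel ∩ Elena ∩ Zane ∩ Jonas ∩ Gita: 08:20-09:25, 13:50-14:45, 15:15-16:20.
So the common availability across everyone is 08:20-09:25, 13:50-14:45, 15:15-16:20.

08:20-09:25, 13:50-14:45, 15:15-16:20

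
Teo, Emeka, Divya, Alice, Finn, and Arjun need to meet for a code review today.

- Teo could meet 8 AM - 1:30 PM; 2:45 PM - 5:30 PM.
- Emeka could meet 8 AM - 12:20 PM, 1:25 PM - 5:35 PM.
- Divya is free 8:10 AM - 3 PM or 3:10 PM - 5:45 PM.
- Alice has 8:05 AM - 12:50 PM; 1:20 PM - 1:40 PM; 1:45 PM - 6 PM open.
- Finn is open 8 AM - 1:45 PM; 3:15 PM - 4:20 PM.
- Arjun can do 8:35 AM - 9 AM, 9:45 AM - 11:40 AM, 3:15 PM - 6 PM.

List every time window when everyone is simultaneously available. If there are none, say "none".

08:35-09:00, 09:45-11:40, 15:15-16:20

Teo ∩ Emeka: 08:00-12:20, 13:25-13:30, 14:45-17:30.
Teo ∩ Emeka ∩ Divya: 08:10-12:20, 13:25-13:30, 14:45-15:00, 15:10-17:30.
Teo ∩ Emeka ∩ Divya ∩ Alice: 08:10-12:20, 13:25-13:30, 14:45-15:00, 15:10-17:30.
Teo ∩ Emeka ∩ Divya ∩ Alice ∩ Finn: 08:10-12:20, 13:25-13:30, 15:15-16:20.
Teo ∩ Emeka ∩ Divya ∩ Alice ∩ Finn ∩ Arjun: 08:35-09:00, 09:45-11:40, 15:15-16:20.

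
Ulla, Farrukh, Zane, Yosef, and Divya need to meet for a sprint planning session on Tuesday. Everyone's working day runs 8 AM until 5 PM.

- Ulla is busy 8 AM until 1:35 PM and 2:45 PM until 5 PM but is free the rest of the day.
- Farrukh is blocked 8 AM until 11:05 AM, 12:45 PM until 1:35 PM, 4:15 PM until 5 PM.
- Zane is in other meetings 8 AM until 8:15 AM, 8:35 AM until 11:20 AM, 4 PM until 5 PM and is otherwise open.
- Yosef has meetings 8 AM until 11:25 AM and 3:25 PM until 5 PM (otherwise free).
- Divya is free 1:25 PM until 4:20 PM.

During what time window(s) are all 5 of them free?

13:35-14:45

Ulla free: 13:35-14:45 (invert busy blocks within the working day).
Farrukh free: 11:05-12:45, 13:35-16:15 (invert busy blocks within the working day).
Zane free: 08:15-08:35, 11:20-16:00 (invert busy blocks within the working day).
Yosef free: 11:25-15:25 (invert busy blocks within the working day).
Divya free: 13:25-16:20.
Ulla ∩ Farrukh: 13:35-14:45.
Ulla ∩ Farrukh ∩ Zane: 13:35-14:45.
Ulla ∩ Farrukh ∩ Zane ∩ Yosef: 13:35-14:45.
Ulla ∩ Farrukh ∩ Zane ∩ Yosef ∩ Divya: 13:35-14:45.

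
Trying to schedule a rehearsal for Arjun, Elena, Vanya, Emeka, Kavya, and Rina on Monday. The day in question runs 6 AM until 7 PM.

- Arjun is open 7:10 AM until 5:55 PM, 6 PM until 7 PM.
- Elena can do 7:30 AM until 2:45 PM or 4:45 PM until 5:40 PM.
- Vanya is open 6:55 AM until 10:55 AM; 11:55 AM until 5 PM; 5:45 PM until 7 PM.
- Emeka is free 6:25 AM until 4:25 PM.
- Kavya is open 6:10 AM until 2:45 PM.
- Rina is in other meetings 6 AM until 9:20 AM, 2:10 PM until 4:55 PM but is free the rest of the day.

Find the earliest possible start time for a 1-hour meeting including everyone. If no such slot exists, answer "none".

09:20

Arjun free: 07:10-17:55, 18:00-19:00.
Elena free: 07:30-14:45, 16:45-17:40.
Vanya free: 06:55-10:55, 11:55-17:00, 17:45-19:00.
Emeka free: 06:25-16:25.
Kavya free: 06:10-14:45.
Rina free: 09:20-14:10, 16:55-19:00 (invert busy blocks within the working day).
Arjun ∩ Elena: 07:30-14:45, 16:45-17:40.
Arjun ∩ Elena ∩ Vanya: 07:30-10:55, 11:55-14:45, 16:45-17:00.
Arjun ∩ Elena ∩ Vanya ∩ Emeka: 07:30-10:55, 11:55-14:45.
Arjun ∩ Elena ∩ Vanya ∩ Emeka ∩ Kavya: 07:30-10:55, 11:55-14:45.
Arjun ∩ Elena ∩ Vanya ∩ Emeka ∩ Kavya ∩ Rina: 09:20-10:55, 11:55-14:10.
The first common window of at least 60 minutes is 09:20-10:55, so the earliest start is 09:20.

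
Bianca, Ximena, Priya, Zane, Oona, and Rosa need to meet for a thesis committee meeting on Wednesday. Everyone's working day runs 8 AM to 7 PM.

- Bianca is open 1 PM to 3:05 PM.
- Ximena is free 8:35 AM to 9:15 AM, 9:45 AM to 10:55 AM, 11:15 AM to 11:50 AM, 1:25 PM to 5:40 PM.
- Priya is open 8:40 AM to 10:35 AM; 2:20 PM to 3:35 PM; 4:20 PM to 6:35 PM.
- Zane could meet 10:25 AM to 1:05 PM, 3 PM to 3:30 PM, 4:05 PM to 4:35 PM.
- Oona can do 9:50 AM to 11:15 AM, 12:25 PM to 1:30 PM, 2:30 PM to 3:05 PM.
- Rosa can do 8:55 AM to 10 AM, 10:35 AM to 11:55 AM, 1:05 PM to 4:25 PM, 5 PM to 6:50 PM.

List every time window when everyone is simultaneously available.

Bianca ∩ Ximena: 13:25-15:05.
Bianca ∩ Ximena ∩ Priya: 14:20-15:05.
Bianca ∩ Ximena ∩ Priya ∩ Zane: 15:00-15:05.
Bianca ∩ Ximena ∩ Priya ∩ Zane ∩ Oona: 15:00-15:05.
Bianca ∩ Ximena ∩ Priya ∩ Zane ∩ Oona ∩ Rosa: 15:00-15:05.
Those are the intersection windows.

15:00-15:05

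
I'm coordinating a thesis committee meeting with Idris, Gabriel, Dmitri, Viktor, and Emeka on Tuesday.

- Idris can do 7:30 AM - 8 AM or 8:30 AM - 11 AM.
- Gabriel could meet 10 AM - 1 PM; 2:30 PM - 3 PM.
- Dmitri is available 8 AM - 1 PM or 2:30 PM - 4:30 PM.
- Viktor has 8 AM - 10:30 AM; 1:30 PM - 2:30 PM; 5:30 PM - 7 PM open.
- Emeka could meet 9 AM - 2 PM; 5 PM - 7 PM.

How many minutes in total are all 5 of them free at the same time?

Idris ∩ Gabriel: 10:00-11:00.
Idris ∩ Gabriel ∩ Dmitri: 10:00-11:00.
Idris ∩ Gabriel ∩ Dmitri ∩ Viktor: 10:00-10:30.
Idris ∩ Gabriel ∩ Dmitri ∩ Viktor ∩ Emeka: 10:00-10:30.
Those are the intersection windows.
That's a single block of 30 minutes.

30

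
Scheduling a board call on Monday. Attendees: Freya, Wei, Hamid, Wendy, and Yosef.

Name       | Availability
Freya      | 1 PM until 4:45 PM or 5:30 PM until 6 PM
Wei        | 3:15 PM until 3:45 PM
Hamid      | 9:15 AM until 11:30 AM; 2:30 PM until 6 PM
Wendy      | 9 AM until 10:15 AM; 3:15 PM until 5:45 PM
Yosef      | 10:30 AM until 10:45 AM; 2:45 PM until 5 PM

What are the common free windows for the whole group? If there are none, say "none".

15:15-15:45

Freya ∩ Wei: 15:15-15:45.
Freya ∩ Wei ∩ Hamid: 15:15-15:45.
Freya ∩ Wei ∩ Hamid ∩ Wendy: 15:15-15:45.
Freya ∩ Wei ∩ Hamid ∩ Wendy ∩ Yosef: 15:15-15:45.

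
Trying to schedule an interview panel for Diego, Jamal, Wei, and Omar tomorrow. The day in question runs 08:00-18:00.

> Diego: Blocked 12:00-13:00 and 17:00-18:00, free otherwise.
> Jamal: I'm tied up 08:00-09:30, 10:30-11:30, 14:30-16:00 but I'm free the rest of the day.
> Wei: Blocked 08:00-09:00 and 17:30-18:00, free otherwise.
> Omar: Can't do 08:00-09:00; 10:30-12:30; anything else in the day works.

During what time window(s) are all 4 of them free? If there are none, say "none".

Diego free: 08:00-12:00, 13:00-17:00 (invert busy blocks within the working day).
Jamal free: 09:30-10:30, 11:30-14:30, 16:00-18:00 (invert busy blocks within the working day).
Wei free: 09:00-17:30 (invert busy blocks within the working day).
Omar free: 09:00-10:30, 12:30-18:00 (invert busy blocks within the working day).
Diego ∩ Jamal: 09:30-10:30, 11:30-12:00, 13:00-14:30, 16:00-17:00.
Diego ∩ Jamal ∩ Wei: 09:30-10:30, 11:30-12:00, 13:00-14:30, 16:00-17:00.
Diego ∩ Jamal ∩ Wei ∩ Omar: 09:30-10:30, 13:00-14:30, 16:00-17:00.

09:30-10:30, 13:00-14:30, 16:00-17:00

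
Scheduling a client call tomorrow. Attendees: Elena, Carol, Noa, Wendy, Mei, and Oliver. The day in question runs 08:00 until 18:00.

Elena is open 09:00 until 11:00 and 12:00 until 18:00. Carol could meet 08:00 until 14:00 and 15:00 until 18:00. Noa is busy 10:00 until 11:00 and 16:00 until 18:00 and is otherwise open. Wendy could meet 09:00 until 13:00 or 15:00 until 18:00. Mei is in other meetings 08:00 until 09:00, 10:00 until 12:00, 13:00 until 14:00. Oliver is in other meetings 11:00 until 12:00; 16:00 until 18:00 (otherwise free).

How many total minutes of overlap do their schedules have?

180

Elena free: 09:00-11:00, 12:00-18:00.
Carol free: 08:00-14:00, 15:00-18:00.
Noa free: 08:00-10:00, 11:00-16:00 (invert busy blocks within the working day).
Wendy free: 09:00-13:00, 15:00-18:00.
Mei free: 09:00-10:00, 12:00-13:00, 14:00-18:00 (invert busy blocks within the working day).
Oliver free: 08:00-11:00, 12:00-16:00 (invert busy blocks within the working day).
Elena ∩ Carol: 09:00-11:00, 12:00-14:00, 15:00-18:00.
Elena ∩ Carol ∩ Noa: 09:00-10:00, 12:00-14:00, 15:00-16:00.
Elena ∩ Carol ∩ Noa ∩ Wendy: 09:00-10:00, 12:00-13:00, 15:00-16:00.
Elena ∩ Carol ∩ Noa ∩ Wendy ∩ Mei: 09:00-10:00, 12:00-13:00, 15:00-16:00.
Elena ∩ Carol ∩ Noa ∩ Wendy ∩ Mei ∩ Oliver: 09:00-10:00, 12:00-13:00, 15:00-16:00.
Summing the common windows: 60 + 60 + 60 = 180 minutes.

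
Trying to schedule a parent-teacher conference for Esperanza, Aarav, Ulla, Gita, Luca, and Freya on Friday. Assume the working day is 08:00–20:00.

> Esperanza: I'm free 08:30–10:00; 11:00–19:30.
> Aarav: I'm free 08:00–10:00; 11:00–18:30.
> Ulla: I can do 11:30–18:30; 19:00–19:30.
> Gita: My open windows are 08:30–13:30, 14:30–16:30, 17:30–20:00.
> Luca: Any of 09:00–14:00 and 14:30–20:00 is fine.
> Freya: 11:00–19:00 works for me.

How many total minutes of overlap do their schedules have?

Esperanza ∩ Aarav: 08:30-10:00, 11:00-18:30.
Esperanza ∩ Aarav ∩ Ulla: 11:30-18:30.
Esperanza ∩ Aarav ∩ Ulla ∩ Gita: 11:30-13:30, 14:30-16:30, 17:30-18:30.
Esperanza ∩ Aarav ∩ Ulla ∩ Gita ∩ Luca: 11:30-13:30, 14:30-16:30, 17:30-18:30.
Esperanza ∩ Aarav ∩ Ulla ∩ Gita ∩ Luca ∩ Freya: 11:30-13:30, 14:30-16:30, 17:30-18:30.
Summing the common windows: 120 + 120 + 60 = 300 minutes.

300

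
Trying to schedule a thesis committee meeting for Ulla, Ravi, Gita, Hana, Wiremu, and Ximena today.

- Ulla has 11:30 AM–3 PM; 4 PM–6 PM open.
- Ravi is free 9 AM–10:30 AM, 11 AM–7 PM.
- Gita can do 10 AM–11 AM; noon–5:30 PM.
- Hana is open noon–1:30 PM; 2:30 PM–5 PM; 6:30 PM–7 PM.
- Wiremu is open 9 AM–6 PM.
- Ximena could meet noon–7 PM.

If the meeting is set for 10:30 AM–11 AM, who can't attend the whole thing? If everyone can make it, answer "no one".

Ulla: not fully free for 10:30-11:00. Ravi: not fully free for 10:30-11:00. Gita: free for 10:30-11:00. Hana: not fully free for 10:30-11:00. Wiremu: free for 10:30-11:00. Ximena: not fully free for 10:30-11:00.

Hana, Ravi, Ulla, Ximena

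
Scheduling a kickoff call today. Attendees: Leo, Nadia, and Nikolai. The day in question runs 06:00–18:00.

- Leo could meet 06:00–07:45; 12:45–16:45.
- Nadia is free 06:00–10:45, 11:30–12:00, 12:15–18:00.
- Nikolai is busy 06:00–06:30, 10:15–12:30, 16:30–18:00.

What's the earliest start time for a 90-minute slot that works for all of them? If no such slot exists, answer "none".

12:45

Leo free: 06:00-07:45, 12:45-16:45.
Nadia free: 06:00-10:45, 11:30-12:00, 12:15-18:00.
Nikolai free: 06:30-10:15, 12:30-16:30 (invert busy blocks within the working day).
Leo ∩ Nadia: 06:00-07:45, 12:45-16:45.
Leo ∩ Nadia ∩ Nikolai: 06:30-07:45, 12:45-16:30.
The first common window of at least 90 minutes is 12:45-16:30, so the earliest start is 12:45.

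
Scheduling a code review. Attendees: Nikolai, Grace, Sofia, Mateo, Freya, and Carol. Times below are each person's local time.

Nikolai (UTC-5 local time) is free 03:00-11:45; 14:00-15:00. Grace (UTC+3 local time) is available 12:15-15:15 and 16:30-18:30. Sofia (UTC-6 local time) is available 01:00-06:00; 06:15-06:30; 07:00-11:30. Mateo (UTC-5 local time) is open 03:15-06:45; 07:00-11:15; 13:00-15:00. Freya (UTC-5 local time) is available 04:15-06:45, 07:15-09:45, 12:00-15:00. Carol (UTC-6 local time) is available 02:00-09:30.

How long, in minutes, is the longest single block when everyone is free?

150

Nikolai in UTC: 08:00-16:45, 19:00-20:00 (add 5h to convert from UTC-5).
Grace in UTC: 09:15-12:15, 13:30-15:30 (subtract 3h to convert from UTC+3).
Sofia in UTC: 07:00-12:00, 12:15-12:30, 13:00-17:30 (add 6h to convert from UTC-6).
Mateo in UTC: 08:15-11:45, 12:00-16:15, 18:00-20:00 (add 5h to convert from UTC-5).
Freya in UTC: 09:15-11:45, 12:15-14:45, 17:00-20:00 (add 5h to convert from UTC-5).
Carol in UTC: 08:00-15:30 (add 6h to convert from UTC-6).
Nikolai ∩ Grace: 09:15-12:15, 13:30-15:30.
Nikolai ∩ Grace ∩ Sofia: 09:15-12:00, 13:30-15:30.
Nikolai ∩ Grace ∩ Sofia ∩ Mateo: 09:15-11:45, 13:30-15:30.
Nikolai ∩ Grace ∩ Sofia ∩ Mateo ∩ Freya: 09:15-11:45, 13:30-14:45.
Nikolai ∩ Grace ∩ Sofia ∩ Mateo ∩ Freya ∩ Carol: 09:15-11:45, 13:30-14:45.
The longest is 09:15-11:45 at 150 minutes.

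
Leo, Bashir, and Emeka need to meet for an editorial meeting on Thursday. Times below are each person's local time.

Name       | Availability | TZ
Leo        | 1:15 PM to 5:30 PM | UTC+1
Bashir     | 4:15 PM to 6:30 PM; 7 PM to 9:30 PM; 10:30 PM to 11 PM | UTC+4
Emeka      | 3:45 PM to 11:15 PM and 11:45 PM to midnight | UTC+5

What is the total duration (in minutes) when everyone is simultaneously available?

225

Leo in UTC: 12:15-16:30 (subtract 1h to convert from UTC+1).
Bashir in UTC: 12:15-14:30, 15:00-17:30, 18:30-19:00 (subtract 4h to convert from UTC+4).
Emeka in UTC: 10:45-18:15, 18:45-19:00 (subtract 5h to convert from UTC+5).
Leo ∩ Bashir: 12:15-14:30, 15:00-16:30.
Leo ∩ Bashir ∩ Emeka: 12:15-14:30, 15:00-16:30.
Summing the common windows: 135 + 90 = 225 minutes.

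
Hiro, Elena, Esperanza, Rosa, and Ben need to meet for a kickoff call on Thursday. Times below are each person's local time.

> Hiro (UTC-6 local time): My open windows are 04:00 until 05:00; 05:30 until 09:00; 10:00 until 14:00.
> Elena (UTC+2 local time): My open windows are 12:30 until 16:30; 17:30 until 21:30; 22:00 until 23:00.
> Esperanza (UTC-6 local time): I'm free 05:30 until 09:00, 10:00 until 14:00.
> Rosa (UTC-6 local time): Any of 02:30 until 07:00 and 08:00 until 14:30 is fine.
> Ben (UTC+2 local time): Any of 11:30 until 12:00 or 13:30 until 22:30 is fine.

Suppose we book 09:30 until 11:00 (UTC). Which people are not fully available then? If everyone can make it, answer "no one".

Hiro in UTC: 10:00-11:00, 11:30-15:00, 16:00-20:00 (add 6h to convert from UTC-6).
Elena in UTC: 10:30-14:30, 15:30-19:30, 20:00-21:00 (subtract 2h to convert from UTC+2).
Esperanza in UTC: 11:30-15:00, 16:00-20:00 (add 6h to convert from UTC-6).
Rosa in UTC: 08:30-13:00, 14:00-20:30 (add 6h to convert from UTC-6).
Ben in UTC: 09:30-10:00, 11:30-20:30 (subtract 2h to convert from UTC+2).
Hiro: not fully free for 09:30-11:00. Elena: not fully free for 09:30-11:00. Esperanza: not fully free for 09:30-11:00. Rosa: free for 09:30-11:00. Ben: not fully free for 09:30-11:00.

Ben, Elena, Esperanza, Hiro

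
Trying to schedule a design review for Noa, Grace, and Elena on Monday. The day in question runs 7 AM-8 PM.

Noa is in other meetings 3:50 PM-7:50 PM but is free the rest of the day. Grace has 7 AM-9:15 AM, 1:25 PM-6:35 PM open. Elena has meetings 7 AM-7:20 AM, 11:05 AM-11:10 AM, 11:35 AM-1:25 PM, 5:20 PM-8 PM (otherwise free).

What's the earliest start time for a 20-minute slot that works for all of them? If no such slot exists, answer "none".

07:20

Noa free: 07:00-15:50, 19:50-20:00 (invert busy blocks within the working day).
Grace free: 07:00-09:15, 13:25-18:35.
Elena free: 07:20-11:05, 11:10-11:35, 13:25-17:20 (invert busy blocks within the working day).
Noa ∩ Grace: 07:00-09:15, 13:25-15:50.
Noa ∩ Grace ∩ Elena: 07:20-09:15, 13:25-15:50.
The first common window of at least 20 minutes is 07:20-09:15, so the earliest start is 07:20.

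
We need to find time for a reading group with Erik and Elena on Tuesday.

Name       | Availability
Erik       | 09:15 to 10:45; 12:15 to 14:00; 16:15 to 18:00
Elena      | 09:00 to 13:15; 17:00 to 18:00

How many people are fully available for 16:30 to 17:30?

Erik can make the full 16:30-17:30 slot — that's 1.

1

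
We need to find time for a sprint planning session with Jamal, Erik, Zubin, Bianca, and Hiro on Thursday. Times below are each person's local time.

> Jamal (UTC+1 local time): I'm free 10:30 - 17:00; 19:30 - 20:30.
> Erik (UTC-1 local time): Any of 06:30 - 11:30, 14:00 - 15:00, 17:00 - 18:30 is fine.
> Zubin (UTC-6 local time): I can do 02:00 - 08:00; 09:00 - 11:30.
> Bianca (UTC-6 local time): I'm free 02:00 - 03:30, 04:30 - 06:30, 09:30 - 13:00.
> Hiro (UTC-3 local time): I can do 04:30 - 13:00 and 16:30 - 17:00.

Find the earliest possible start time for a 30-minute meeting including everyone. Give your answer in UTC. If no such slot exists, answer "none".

10:30

Jamal in UTC: 09:30-16:00, 18:30-19:30 (subtract 1h to convert from UTC+1).
Erik in UTC: 07:30-12:30, 15:00-16:00, 18:00-19:30 (add 1h to convert from UTC-1).
Zubin in UTC: 08:00-14:00, 15:00-17:30 (add 6h to convert from UTC-6).
Bianca in UTC: 08:00-09:30, 10:30-12:30, 15:30-19:00 (add 6h to convert from UTC-6).
Hiro in UTC: 07:30-16:00, 19:30-20:00 (add 3h to convert from UTC-3).
Jamal ∩ Erik: 09:30-12:30, 15:00-16:00, 18:30-19:30.
Jamal ∩ Erik ∩ Zubin: 09:30-12:30, 15:00-16:00.
Jamal ∩ Erik ∩ Zubin ∩ Bianca: 10:30-12:30, 15:30-16:00.
Jamal ∩ Erik ∩ Zubin ∩ Bianca ∩ Hiro: 10:30-12:30, 15:30-16:00.
The first common window of at least 30 minutes is 10:30-12:30, so the earliest start is 10:30.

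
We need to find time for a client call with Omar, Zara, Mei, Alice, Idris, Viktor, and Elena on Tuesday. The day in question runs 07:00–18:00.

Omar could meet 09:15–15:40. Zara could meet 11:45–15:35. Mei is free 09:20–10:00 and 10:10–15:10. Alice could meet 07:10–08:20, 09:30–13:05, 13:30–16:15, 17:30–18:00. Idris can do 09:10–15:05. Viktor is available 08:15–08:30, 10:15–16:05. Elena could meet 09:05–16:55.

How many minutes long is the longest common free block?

95

Omar ∩ Zara: 11:45-15:35.
Omar ∩ Zara ∩ Mei: 11:45-15:10.
Omar ∩ Zara ∩ Mei ∩ Alice: 11:45-13:05, 13:30-15:10.
Omar ∩ Zara ∩ Mei ∩ Alice ∩ Idris: 11:45-13:05, 13:30-15:05.
Omar ∩ Zara ∩ Mei ∩ Alice ∩ Idris ∩ Viktor: 11:45-13:05, 13:30-15:05.
Omar ∩ Zara ∩ Mei ∩ Alice ∩ Idris ∩ Viktor ∩ Elena: 11:45-13:05, 13:30-15:05.
The longest is 13:30-15:05 at 95 minutes.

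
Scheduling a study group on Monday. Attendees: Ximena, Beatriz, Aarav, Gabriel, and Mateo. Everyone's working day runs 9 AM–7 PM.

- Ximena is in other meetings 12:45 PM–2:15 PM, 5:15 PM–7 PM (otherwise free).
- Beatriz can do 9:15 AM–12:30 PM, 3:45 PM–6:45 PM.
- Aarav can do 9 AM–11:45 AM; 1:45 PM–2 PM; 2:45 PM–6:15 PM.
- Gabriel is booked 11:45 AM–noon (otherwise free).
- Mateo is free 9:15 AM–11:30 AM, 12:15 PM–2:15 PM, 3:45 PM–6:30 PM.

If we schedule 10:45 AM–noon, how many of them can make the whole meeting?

Ximena free: 09:00-12:45, 14:15-17:15 (invert busy blocks within the working day).
Beatriz free: 09:15-12:30, 15:45-18:45.
Aarav free: 09:00-11:45, 13:45-14:00, 14:45-18:15.
Gabriel free: 09:00-11:45, 12:00-19:00 (invert busy blocks within the working day).
Mateo free: 09:15-11:30, 12:15-14:15, 15:45-18:30.
Ximena and Beatriz can make the full 10:45-12:00 slot — that's 2.

2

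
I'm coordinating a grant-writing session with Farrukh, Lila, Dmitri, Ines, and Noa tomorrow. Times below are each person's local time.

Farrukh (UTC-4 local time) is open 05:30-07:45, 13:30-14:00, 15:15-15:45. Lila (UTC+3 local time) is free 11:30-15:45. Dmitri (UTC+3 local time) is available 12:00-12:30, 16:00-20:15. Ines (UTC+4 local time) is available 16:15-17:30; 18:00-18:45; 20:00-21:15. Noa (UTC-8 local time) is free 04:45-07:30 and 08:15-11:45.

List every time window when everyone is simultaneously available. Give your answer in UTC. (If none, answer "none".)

none

Farrukh in UTC: 09:30-11:45, 17:30-18:00, 19:15-19:45 (add 4h to convert from UTC-4).
Lila in UTC: 08:30-12:45 (subtract 3h to convert from UTC+3).
Dmitri in UTC: 09:00-09:30, 13:00-17:15 (subtract 3h to convert from UTC+3).
Ines in UTC: 12:15-13:30, 14:00-14:45, 16:00-17:15 (subtract 4h to convert from UTC+4).
Noa in UTC: 12:45-15:30, 16:15-19:45 (add 8h to convert from UTC-8).
Farrukh ∩ Lila: 09:30-11:45.
Farrukh ∩ Lila ∩ Dmitri: ∅.
Farrukh ∩ Lila ∩ Dmitri ∩ Ines: ∅.
Farrukh ∩ Lila ∩ Dmitri ∩ Ines ∩ Noa: ∅.
There is no time when everyone is free.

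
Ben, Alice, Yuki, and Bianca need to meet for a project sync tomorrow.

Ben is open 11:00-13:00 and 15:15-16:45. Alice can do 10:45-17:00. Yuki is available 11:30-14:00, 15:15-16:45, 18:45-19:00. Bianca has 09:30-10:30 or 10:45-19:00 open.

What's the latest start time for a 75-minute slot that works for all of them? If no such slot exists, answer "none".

Ben ∩ Alice: 11:00-13:00, 15:15-16:45.
Ben ∩ Alice ∩ Yuki: 11:30-13:00, 15:15-16:45.
Ben ∩ Alice ∩ Yuki ∩ Bianca: 11:30-13:00, 15:15-16:45.
The last common window of at least 75 minutes is 15:15-16:45; a 75-minute meeting can start as late as 15:30 and still end by 16:45.

15:30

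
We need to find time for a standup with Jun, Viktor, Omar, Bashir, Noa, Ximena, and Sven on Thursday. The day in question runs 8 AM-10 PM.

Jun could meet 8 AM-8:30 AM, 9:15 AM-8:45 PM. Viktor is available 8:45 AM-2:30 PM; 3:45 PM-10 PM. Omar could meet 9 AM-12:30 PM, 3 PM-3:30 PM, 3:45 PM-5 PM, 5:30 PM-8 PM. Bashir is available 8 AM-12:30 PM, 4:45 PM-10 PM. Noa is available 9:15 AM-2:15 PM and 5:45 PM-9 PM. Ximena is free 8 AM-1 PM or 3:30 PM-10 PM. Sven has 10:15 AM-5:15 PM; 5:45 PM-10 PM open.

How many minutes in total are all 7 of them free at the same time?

Jun ∩ Viktor: 09:15-14:30, 15:45-20:45.
Jun ∩ Viktor ∩ Omar: 09:15-12:30, 15:45-17:00, 17:30-20:00.
Jun ∩ Viktor ∩ Omar ∩ Bashir: 09:15-12:30, 16:45-17:00, 17:30-20:00.
Jun ∩ Viktor ∩ Omar ∩ Bashir ∩ Noa: 09:15-12:30, 17:45-20:00.
Jun ∩ Viktor ∩ Omar ∩ Bashir ∩ Noa ∩ Ximena: 09:15-12:30, 17:45-20:00.
Jun ∩ Viktor ∩ Omar ∩ Bashir ∩ Noa ∩ Ximena ∩ Sven: 10:15-12:30, 17:45-20:00.
Those are the intersection windows.
Summing the common windows: 135 + 135 = 270 minutes.

270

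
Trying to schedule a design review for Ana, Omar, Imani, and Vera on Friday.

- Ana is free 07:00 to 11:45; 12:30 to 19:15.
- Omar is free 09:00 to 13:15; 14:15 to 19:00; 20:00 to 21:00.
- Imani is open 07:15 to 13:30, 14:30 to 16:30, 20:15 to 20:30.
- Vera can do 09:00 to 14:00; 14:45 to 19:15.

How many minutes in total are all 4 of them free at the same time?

315

Ana ∩ Omar: 09:00-11:45, 12:30-13:15, 14:15-19:00.
Ana ∩ Omar ∩ Imani: 09:00-11:45, 12:30-13:15, 14:30-16:30.
Ana ∩ Omar ∩ Imani ∩ Vera: 09:00-11:45, 12:30-13:15, 14:45-16:30.
Those are the intersection windows.
Summing the common windows: 165 + 45 + 105 = 315 minutes.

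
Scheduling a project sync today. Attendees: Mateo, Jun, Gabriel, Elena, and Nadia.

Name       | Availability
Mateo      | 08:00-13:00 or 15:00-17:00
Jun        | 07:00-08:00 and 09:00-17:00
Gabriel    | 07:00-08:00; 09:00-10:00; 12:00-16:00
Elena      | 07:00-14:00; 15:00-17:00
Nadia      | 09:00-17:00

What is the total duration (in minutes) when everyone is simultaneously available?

180

Mateo ∩ Jun: 09:00-13:00, 15:00-17:00.
Mateo ∩ Jun ∩ Gabriel: 09:00-10:00, 12:00-13:00, 15:00-16:00.
Mateo ∩ Jun ∩ Gabriel ∩ Elena: 09:00-10:00, 12:00-13:00, 15:00-16:00.
Mateo ∩ Jun ∩ Gabriel ∩ Elena ∩ Nadia: 09:00-10:00, 12:00-13:00, 15:00-16:00.
Summing the common windows: 60 + 60 + 60 = 180 minutes.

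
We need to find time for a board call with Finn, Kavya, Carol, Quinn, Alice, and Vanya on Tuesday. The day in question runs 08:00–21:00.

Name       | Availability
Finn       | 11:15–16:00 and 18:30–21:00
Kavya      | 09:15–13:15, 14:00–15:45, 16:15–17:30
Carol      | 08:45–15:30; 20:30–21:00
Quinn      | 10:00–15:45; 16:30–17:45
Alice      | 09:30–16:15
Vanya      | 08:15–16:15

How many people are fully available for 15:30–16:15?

Alice and Vanya can make the full 15:30-16:15 slot — that's 2.

2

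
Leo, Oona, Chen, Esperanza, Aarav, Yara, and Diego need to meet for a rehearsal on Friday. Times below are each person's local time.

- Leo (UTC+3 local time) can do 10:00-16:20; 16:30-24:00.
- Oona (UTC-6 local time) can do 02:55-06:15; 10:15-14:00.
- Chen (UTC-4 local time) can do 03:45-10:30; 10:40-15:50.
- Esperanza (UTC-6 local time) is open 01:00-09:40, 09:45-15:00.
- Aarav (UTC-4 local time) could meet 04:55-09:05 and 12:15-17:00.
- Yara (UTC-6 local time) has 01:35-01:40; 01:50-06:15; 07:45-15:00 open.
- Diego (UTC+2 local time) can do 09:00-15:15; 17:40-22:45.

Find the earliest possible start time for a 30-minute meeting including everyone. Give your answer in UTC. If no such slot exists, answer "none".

Leo in UTC: 07:00-13:20, 13:30-21:00 (subtract 3h to convert from UTC+3).
Oona in UTC: 08:55-12:15, 16:15-20:00 (add 6h to convert from UTC-6).
Chen in UTC: 07:45-14:30, 14:40-19:50 (add 4h to convert from UTC-4).
Esperanza in UTC: 07:00-15:40, 15:45-21:00 (add 6h to convert from UTC-6).
Aarav in UTC: 08:55-13:05, 16:15-21:00 (add 4h to convert from UTC-4).
Yara in UTC: 07:35-07:40, 07:50-12:15, 13:45-21:00 (add 6h to convert from UTC-6).
Diego in UTC: 07:00-13:15, 15:40-20:45 (subtract 2h to convert from UTC+2).
Leo ∩ Oona: 08:55-12:15, 16:15-20:00.
Leo ∩ Oona ∩ Chen: 08:55-12:15, 16:15-19:50.
Leo ∩ Oona ∩ Chen ∩ Esperanza: 08:55-12:15, 16:15-19:50.
Leo ∩ Oona ∩ Chen ∩ Esperanza ∩ Aarav: 08:55-12:15, 16:15-19:50.
Leo ∩ Oona ∩ Chen ∩ Esperanza ∩ Aarav ∩ Yara: 08:55-12:15, 16:15-19:50.
Leo ∩ Oona ∩ Chen ∩ Esperanza ∩ Aarav ∩ Yara ∩ Diego: 08:55-12:15, 16:15-19:50.
The first common window of at least 30 minutes is 08:55-12:15, so the earliest start is 08:55.

08:55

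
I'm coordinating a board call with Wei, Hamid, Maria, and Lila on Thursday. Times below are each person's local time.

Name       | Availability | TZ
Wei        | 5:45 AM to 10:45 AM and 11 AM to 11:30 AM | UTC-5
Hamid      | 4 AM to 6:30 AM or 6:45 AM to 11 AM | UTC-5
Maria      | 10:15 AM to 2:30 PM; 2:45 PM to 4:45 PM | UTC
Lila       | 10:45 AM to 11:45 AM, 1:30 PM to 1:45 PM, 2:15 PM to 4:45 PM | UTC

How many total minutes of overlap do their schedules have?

135

Wei in UTC: 10:45-15:45, 16:00-16:30 (add 5h to convert from UTC-5).
Hamid in UTC: 09:00-11:30, 11:45-16:00 (add 5h to convert from UTC-5).
Maria in UTC: 10:15-14:30, 14:45-16:45.
Lila in UTC: 10:45-11:45, 13:30-13:45, 14:15-16:45.
Wei ∩ Hamid: 10:45-11:30, 11:45-15:45.
Wei ∩ Hamid ∩ Maria: 10:45-11:30, 11:45-14:30, 14:45-15:45.
Wei ∩ Hamid ∩ Maria ∩ Lila: 10:45-11:30, 13:30-13:45, 14:15-14:30, 14:45-15:45.
Summing the common windows: 45 + 15 + 15 + 60 = 135 minutes.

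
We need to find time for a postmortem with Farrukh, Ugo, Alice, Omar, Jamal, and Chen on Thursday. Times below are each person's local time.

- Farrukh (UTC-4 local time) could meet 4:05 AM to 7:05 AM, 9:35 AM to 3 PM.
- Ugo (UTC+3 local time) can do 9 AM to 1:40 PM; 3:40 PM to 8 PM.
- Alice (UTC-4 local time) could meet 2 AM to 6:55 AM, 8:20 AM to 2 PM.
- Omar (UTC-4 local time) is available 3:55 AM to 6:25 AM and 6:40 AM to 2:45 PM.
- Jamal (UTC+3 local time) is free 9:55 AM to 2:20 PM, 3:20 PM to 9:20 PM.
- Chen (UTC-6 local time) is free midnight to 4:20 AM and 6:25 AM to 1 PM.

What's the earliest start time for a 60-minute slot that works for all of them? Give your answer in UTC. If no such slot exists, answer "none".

08:05

Farrukh in UTC: 08:05-11:05, 13:35-19:00 (add 4h to convert from UTC-4).
Ugo in UTC: 06:00-10:40, 12:40-17:00 (subtract 3h to convert from UTC+3).
Alice in UTC: 06:00-10:55, 12:20-18:00 (add 4h to convert from UTC-4).
Omar in UTC: 07:55-10:25, 10:40-18:45 (add 4h to convert from UTC-4).
Jamal in UTC: 06:55-11:20, 12:20-18:20 (subtract 3h to convert from UTC+3).
Chen in UTC: 06:00-10:20, 12:25-19:00 (add 6h to convert from UTC-6).
Farrukh ∩ Ugo: 08:05-10:40, 13:35-17:00.
Farrukh ∩ Ugo ∩ Alice: 08:05-10:40, 13:35-17:00.
Farrukh ∩ Ugo ∩ Alice ∩ Omar: 08:05-10:25, 13:35-17:00.
Farrukh ∩ Ugo ∩ Alice ∩ Omar ∩ Jamal: 08:05-10:25, 13:35-17:00.
Farrukh ∩ Ugo ∩ Alice ∩ Omar ∩ Jamal ∩ Chen: 08:05-10:20, 13:35-17:00.
The first common window of at least 60 minutes is 08:05-10:20, so the earliest start is 08:05.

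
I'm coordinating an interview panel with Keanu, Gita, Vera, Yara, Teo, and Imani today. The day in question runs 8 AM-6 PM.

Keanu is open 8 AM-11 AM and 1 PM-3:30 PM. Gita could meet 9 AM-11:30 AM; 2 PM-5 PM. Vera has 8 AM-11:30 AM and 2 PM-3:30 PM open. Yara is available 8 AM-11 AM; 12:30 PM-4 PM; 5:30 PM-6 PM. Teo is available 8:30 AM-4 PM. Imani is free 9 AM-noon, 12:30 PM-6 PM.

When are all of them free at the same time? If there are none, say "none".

Keanu ∩ Gita: 09:00-11:00, 14:00-15:30.
Keanu ∩ Gita ∩ Vera: 09:00-11:00, 14:00-15:30.
Keanu ∩ Gita ∩ Vera ∩ Yara: 09:00-11:00, 14:00-15:30.
Keanu ∩ Gita ∩ Vera ∩ Yara ∩ Teo: 09:00-11:00, 14:00-15:30.
Keanu ∩ Gita ∩ Vera ∩ Yara ∩ Teo ∩ Imani: 09:00-11:00, 14:00-15:30.

09:00-11:00, 14:00-15:30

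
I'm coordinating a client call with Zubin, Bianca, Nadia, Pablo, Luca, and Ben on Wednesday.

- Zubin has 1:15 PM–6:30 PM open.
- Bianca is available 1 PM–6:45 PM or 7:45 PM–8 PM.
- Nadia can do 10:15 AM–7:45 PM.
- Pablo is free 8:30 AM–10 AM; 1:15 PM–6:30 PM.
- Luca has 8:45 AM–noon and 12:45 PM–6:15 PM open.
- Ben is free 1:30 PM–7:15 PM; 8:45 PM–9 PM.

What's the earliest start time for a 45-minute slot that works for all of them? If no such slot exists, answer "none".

Zubin ∩ Bianca: 13:15-18:30.
Zubin ∩ Bianca ∩ Nadia: 13:15-18:30.
Zubin ∩ Bianca ∩ Nadia ∩ Pablo: 13:15-18:30.
Zubin ∩ Bianca ∩ Nadia ∩ Pablo ∩ Luca: 13:15-18:15.
Zubin ∩ Bianca ∩ Nadia ∩ Pablo ∩ Luca ∩ Ben: 13:30-18:15.
So the common availability across everyone is 13:30-18:15.
The first common window of at least 45 minutes is 13:30-18:15, so the earliest start is 13:30.

13:30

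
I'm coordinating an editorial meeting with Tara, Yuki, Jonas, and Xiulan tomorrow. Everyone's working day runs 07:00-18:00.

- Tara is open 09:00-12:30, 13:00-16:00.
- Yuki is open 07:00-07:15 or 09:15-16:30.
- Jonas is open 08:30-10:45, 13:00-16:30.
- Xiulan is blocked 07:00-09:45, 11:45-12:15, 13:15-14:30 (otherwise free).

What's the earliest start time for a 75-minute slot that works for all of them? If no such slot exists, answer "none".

Tara free: 09:00-12:30, 13:00-16:00.
Yuki free: 07:00-07:15, 09:15-16:30.
Jonas free: 08:30-10:45, 13:00-16:30.
Xiulan free: 09:45-11:45, 12:15-13:15, 14:30-18:00 (invert busy blocks within the working day).
Tara ∩ Yuki: 09:15-12:30, 13:00-16:00.
Tara ∩ Yuki ∩ Jonas: 09:15-10:45, 13:00-16:00.
Tara ∩ Yuki ∩ Jonas ∩ Xiulan: 09:45-10:45, 13:00-13:15, 14:30-16:00.
So the common availability across everyone is 09:45-10:45, 13:00-13:15, 14:30-16:00.
The first common window of at least 75 minutes is 14:30-16:00, so the earliest start is 14:30.

14:30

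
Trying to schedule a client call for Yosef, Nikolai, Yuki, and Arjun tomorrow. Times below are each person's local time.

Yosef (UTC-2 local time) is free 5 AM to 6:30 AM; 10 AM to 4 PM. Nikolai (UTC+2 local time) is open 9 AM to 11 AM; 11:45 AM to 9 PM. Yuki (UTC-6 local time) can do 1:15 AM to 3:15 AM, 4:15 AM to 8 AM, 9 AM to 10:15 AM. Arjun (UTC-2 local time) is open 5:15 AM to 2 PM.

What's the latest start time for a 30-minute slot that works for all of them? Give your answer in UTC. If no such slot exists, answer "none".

15:30

Yosef in UTC: 07:00-08:30, 12:00-18:00 (add 2h to convert from UTC-2).
Nikolai in UTC: 07:00-09:00, 09:45-19:00 (subtract 2h to convert from UTC+2).
Yuki in UTC: 07:15-09:15, 10:15-14:00, 15:00-16:15 (add 6h to convert from UTC-6).
Arjun in UTC: 07:15-16:00 (add 2h to convert from UTC-2).
Yosef ∩ Nikolai: 07:00-08:30, 12:00-18:00.
Yosef ∩ Nikolai ∩ Yuki: 07:15-08:30, 12:00-14:00, 15:00-16:15.
Yosef ∩ Nikolai ∩ Yuki ∩ Arjun: 07:15-08:30, 12:00-14:00, 15:00-16:00.
The last common window of at least 30 minutes is 15:00-16:00; a 30-minute meeting can start as late as 15:30 and still end by 16:00.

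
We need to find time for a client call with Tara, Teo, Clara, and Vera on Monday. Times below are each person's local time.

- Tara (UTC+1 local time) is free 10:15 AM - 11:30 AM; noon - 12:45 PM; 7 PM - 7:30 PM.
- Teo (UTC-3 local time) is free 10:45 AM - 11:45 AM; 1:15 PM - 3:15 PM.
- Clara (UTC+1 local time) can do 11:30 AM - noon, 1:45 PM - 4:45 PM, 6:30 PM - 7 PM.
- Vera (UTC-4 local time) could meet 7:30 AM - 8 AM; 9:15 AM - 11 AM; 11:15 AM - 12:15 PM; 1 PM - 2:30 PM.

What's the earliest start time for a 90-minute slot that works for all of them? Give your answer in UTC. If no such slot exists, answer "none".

none

Tara in UTC: 09:15-10:30, 11:00-11:45, 18:00-18:30 (subtract 1h to convert from UTC+1).
Teo in UTC: 13:45-14:45, 16:15-18:15 (add 3h to convert from UTC-3).
Clara in UTC: 10:30-11:00, 12:45-15:45, 17:30-18:00 (subtract 1h to convert from UTC+1).
Vera in UTC: 11:30-12:00, 13:15-15:00, 15:15-16:15, 17:00-18:30 (add 4h to convert from UTC-4).
Tara ∩ Teo: 18:00-18:15.
Tara ∩ Teo ∩ Clara: ∅.
Tara ∩ Teo ∩ Clara ∩ Vera: ∅.
There is no time when everyone is free.
No common window is at least 90 minutes long.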